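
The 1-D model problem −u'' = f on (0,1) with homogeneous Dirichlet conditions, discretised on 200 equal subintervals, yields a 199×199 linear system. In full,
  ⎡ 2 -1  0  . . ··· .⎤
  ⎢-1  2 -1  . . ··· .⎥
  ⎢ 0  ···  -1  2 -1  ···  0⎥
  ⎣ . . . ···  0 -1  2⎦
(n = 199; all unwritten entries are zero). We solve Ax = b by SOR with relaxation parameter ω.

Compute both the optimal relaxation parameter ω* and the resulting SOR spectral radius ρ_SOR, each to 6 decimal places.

ρ_J = max_k |cos(kπ/200)| = cos(π/200) = 0.999877
root = sin(π/200) = 0.0157073  (since 1−cos² = sin²).
So ω* = 2/1.0157073 = 1.969071 (Young).
Hence ρ(B_{ω*}) = 1.969071 − 1 = 0.969071.

ω* = 1.969071, ρ_SOR = 0.969071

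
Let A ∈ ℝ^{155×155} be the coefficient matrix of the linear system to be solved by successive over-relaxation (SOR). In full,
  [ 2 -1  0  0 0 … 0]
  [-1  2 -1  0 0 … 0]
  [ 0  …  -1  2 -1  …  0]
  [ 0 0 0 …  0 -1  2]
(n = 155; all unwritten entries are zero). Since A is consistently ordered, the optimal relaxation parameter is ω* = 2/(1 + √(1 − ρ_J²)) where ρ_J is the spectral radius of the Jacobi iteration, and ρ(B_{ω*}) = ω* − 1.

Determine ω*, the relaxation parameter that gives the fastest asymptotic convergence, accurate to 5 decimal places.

ω* = 1.96052

½·tridiag(1,0,1) at n=155: λ_k = cos(kπ/156); max |λ| at k=1 ⇒ ρ_J = cos(π/156) ≈ 0.99980.
√(1−ρ_J²) = |sin(π/156)| = 0.020137
ω* = 2 / (1 + 0.020137) = 2 / 1.020137 ≈ 1.96052.
Hence ρ(B_{ω*}) = 1.96052 − 1 = 0.96052.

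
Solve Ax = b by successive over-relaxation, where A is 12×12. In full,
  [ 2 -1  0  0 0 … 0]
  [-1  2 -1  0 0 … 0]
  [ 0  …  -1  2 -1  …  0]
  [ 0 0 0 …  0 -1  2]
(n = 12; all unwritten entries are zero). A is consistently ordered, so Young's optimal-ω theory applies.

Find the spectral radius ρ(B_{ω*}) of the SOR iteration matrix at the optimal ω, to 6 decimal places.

ρ_SOR = 0.613794

B_J for the 12×12 system has eigenvalues cos(kπ/13); ρ_J = cos(π/13) = 0.970942.
√(1−ρ_J²) simplifies to sin(π/13) = 0.2393157.
Young: ω* = 2/(1+√(1−ρ_J²)) = 2/(1+0.2393157) = 2/1.2393157 = 1.613794.
At ω = 1.613794 every |λ(B_ω)| = ω−1, so ρ_SOR = 0.613794.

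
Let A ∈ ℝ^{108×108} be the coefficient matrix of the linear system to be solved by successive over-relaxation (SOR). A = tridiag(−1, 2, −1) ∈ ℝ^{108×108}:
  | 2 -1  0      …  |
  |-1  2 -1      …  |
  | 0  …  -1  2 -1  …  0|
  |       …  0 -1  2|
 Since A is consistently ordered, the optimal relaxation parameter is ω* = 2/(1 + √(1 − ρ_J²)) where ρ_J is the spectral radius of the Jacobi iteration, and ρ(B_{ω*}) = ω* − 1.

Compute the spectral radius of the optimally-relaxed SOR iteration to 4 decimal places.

[ρ_J] n=108: ρ(B_J) = cos(π/(n+1)) = cos(π/109) = 0.9996.
1 − cos²(π/109) = sin²(π/109) ⇒ √(1−ρ_J²) = sin(π/109) = 0.02882.
ω* = 2 / (1 + 0.02882) = 2 / 1.02882 ≈ 1.9440.
ρ(B_{ω*}) = ω*−1 = 0.9440

ρ_SOR = 0.9440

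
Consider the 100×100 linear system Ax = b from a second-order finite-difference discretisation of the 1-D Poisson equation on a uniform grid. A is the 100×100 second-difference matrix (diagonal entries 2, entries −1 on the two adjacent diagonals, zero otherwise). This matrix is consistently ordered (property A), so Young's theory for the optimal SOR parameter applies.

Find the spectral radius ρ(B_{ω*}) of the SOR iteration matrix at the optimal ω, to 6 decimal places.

ρ_SOR = 0.939676

With n=100, ρ(Jacobi) = cos(π/101) = 0.999516.
√(1 − cos²(π/101)) = sin(π/101) ≈ 0.0310999.
[ω*] 2 ÷ (1 + 0.0310999) = 2 ÷ 1.0310999 = 1.939676.
ρ(B_{ω*}) = ω*−1 = 0.939676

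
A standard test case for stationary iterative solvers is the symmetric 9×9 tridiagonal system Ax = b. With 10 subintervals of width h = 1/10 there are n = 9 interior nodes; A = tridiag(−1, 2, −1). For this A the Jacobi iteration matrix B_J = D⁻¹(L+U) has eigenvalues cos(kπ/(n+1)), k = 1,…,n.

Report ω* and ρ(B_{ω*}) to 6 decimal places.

ω* = 1.527864, ρ_SOR = 0.527864

ρ_J = max_k |cos(kπ/10)| = cos(π/10) = 0.951057
root = sin(π/10) = 0.3090170  (since 1−cos² = sin²).
[ω*] 2 ÷ (1 + 0.3090170) = 2 ÷ 1.3090170 = 1.527864.
ρ_SOR = ω* − 1 ≈ 0.527864.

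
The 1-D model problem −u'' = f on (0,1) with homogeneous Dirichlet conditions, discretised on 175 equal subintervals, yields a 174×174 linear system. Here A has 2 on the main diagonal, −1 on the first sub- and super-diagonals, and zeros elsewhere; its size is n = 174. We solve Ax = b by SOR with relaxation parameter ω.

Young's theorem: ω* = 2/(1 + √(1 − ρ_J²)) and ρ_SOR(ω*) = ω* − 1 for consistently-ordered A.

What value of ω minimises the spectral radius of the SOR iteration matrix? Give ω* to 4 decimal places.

ω* = 1.9647

B_J for the 174×174 system has eigenvalues cos(kπ/175); ρ_J = cos(π/175) = 0.9998.
√(1−ρ_J²) = |sin(π/175)| = 0.01795
ω* = 2 / (1 + 0.01795) = 2 / 1.01795 ≈ 1.9647.
ρ_SOR = ω* − 1 ≈ 0.9647.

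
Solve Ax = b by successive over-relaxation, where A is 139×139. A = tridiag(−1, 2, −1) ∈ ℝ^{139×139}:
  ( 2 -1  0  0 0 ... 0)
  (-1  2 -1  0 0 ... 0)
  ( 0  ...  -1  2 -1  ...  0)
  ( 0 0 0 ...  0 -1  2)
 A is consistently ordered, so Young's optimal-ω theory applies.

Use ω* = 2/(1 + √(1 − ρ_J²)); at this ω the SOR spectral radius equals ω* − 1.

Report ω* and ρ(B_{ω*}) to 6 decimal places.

B_J for the 139×139 system has eigenvalues cos(kπ/140); ρ_J = cos(π/140) = 0.999748.
1 − cos²(π/140) = sin²(π/140) ⇒ √(1−ρ_J²) = sin(π/140) = 0.0224381.
Young: ω* = 2/(1+√(1−ρ_J²)) = 2/(1+0.0224381) = 2/1.0224381 = 1.956109.
At ω = 1.956109 every |λ(B_ω)| = ω−1, so ρ_SOR = 0.956109.

ω* = 1.956109, ρ_SOR = 0.956109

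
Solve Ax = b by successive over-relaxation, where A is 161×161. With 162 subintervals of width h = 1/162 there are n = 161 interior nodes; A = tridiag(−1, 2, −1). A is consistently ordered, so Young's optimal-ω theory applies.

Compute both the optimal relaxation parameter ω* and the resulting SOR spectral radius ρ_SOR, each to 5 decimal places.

[ρ_J] n=161: ρ(B_J) = cos(π/(n+1)) = cos(π/162) = 0.99981.
√(1−ρ_J²) = |sin(π/162)| = 0.019391
[ω*] 2 ÷ (1 + 0.019391) = 2 ÷ 1.019391 = 1.96196.
Hence ρ(B_{ω*}) = 1.96196 − 1 = 0.96196.

ω* = 1.96196, ρ_SOR = 0.96196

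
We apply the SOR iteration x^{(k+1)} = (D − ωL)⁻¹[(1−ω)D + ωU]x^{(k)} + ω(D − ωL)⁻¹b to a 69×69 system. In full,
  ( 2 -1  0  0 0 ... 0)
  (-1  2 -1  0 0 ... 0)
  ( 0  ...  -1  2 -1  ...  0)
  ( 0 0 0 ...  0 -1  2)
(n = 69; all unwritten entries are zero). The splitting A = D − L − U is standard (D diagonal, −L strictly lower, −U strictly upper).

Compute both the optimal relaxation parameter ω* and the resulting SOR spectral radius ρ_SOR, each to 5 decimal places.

ω* = 1.91412, ρ_SOR = 0.91412

B_J for the 69×69 system has eigenvalues cos(kπ/70); ρ_J = cos(π/70) = 0.99899.
√(1−ρ_J²) = |sin(π/70)| = 0.044865
Then 2/(1+√(1−ρ_J²)) = 2/(1+0.044865); ω* = 2/1.044865 = 1.91412.
and ρ(B_{ω*}) = 1.91412 − 1 = 0.91412.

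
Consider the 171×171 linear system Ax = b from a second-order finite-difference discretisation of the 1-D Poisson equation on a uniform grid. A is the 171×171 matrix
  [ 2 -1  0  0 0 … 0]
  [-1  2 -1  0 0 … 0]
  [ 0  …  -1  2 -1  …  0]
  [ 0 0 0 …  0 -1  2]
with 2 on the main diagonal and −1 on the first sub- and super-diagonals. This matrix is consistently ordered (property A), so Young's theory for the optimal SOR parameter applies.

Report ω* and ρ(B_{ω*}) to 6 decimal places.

½·tridiag(1,0,1) at n=171: λ_k = cos(kπ/172); max |λ| at k=1 ⇒ ρ_J = cos(π/172) ≈ 0.999833.
√(1−ρ_J²) simplifies to sin(π/172) = 0.0182641.
So ω* = 2/1.0182641 = 1.964127 (Young).
ρ_SOR = ω* − 1 = 1.964127 − 1 = 0.964127.

ω* = 1.964127, ρ_SOR = 0.964127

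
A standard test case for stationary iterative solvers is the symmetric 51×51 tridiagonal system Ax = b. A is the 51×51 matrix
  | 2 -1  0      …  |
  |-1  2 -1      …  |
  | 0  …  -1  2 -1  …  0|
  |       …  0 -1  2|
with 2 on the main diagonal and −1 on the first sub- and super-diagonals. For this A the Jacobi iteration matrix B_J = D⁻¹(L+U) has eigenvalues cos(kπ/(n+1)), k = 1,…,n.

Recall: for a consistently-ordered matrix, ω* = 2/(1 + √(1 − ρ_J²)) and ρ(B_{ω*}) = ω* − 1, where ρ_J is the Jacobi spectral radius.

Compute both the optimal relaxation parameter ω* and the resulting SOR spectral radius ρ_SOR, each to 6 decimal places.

ω* = 1.886119, ρ_SOR = 0.886119

B_J for the 51×51 system has eigenvalues cos(kπ/52); ρ_J = cos(π/52) = 0.998176.
root = sin(π/52) = 0.0603785  (since 1−cos² = sin²).
ω* = 2/(1+0.0603785) = 1.886119
Hence ρ(B_{ω*}) = 1.886119 − 1 = 0.886119.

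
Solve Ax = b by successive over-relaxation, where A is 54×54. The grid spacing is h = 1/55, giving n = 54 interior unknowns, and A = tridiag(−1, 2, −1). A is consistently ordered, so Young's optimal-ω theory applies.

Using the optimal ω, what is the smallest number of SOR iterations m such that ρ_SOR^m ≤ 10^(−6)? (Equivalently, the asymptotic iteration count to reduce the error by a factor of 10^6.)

B_J for the 54×54 system has eigenvalues cos(kπ/55); ρ_J = cos(π/55) = 0.9983691.
√(1−ρ_J²) simplifies to sin(π/55) = 0.0570888.
So ω* = 2/1.0570888 = 1.8919886 (Young).
and ρ(B_{ω*}) = 1.8919886 − 1 = 0.8919886.
6·ln10 = 13.8155; −ln(0.8919886) = 0.114302; m = ⌈13.8155/0.114302⌉ = ⌈120.868⌉ = 121.

m = 121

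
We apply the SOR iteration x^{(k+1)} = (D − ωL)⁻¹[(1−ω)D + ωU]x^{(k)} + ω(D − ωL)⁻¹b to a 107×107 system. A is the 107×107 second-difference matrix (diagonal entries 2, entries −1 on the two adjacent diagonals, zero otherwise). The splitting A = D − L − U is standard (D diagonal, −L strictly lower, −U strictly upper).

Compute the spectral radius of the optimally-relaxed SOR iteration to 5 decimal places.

ρ_SOR = 0.94347

½·tridiag(1,0,1) at n=107: λ_k = cos(kπ/108); max |λ| at k=1 ⇒ ρ_J = cos(π/108) ≈ 0.99958.
√(1−ρ_J²) = |sin(π/108)| = 0.029085
ω* = 2/(1 + 0.029085) = 2/1.029085 = 1.94347.
[ρ_SOR] ω* − 1 = 0.94347.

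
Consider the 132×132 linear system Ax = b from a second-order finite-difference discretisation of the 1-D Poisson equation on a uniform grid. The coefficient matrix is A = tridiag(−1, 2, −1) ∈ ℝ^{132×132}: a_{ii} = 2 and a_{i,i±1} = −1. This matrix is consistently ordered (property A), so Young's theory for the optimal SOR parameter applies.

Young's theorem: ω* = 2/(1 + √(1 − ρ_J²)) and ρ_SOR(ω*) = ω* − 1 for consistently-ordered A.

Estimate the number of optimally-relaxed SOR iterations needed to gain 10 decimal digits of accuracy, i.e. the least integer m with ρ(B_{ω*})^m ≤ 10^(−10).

m = 488

ρ_J = max_k |cos(kπ/133)| = cos(π/133) = 0.9997210
root = sin(π/133) = 0.0236188  (since 1−cos² = sin²).
So ω* = 2/1.0236188 = 1.9538524 (Young).
Hence ρ(B_{ω*}) = 1.9538524 − 1 = 0.9538524.
10·ln10 = 23.0259; −ln(0.9538524) = 0.0472463; m = ⌈23.0259/0.0472463⌉ = ⌈487.359⌉ = 488.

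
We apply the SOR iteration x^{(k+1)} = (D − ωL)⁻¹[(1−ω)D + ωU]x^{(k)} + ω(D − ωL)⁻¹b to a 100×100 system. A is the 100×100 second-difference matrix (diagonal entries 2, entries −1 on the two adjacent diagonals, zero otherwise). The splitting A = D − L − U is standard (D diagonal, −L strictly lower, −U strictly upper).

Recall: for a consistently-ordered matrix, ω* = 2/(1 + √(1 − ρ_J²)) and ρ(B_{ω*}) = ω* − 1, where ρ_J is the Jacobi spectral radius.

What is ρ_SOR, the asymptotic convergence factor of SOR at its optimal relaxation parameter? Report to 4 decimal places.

ρ_SOR = 0.9397

[ρ_J] n=100: ρ(B_J) = cos(π/(n+1)) = cos(π/101) = 0.9995.
1 − cos²(π/101) = sin²(π/101) ⇒ √(1−ρ_J²) = sin(π/101) = 0.03110.
Young: ω* = 2/(1+√(1−ρ_J²)) = 2/(1+0.03110) = 2/1.03110 = 1.9397.
[ρ_SOR] ω* − 1 = 0.9397.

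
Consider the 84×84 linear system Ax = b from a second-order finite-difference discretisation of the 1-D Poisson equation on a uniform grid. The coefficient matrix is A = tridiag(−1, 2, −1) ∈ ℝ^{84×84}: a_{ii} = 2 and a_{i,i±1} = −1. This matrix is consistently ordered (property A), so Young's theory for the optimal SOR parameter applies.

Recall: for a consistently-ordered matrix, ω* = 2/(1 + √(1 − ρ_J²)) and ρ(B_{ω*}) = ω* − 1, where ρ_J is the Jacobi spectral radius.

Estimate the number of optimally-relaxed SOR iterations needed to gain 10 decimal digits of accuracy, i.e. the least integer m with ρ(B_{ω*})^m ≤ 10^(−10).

m = 312

[ρ_J] n=84: ρ(B_J) = cos(π/(n+1)) = cos(π/85) = 0.9993171.
√(1−ρ_J²) = |sin(π/85)| = 0.0369515
ω* = 2/(1+0.0369515) = 1.9287305
and ρ(B_{ω*}) = 1.9287305 − 1 = 0.9287305.
m ≥ 10·ln10 / (−ln 0.9287305) = 311.427; smallest integer m = 312.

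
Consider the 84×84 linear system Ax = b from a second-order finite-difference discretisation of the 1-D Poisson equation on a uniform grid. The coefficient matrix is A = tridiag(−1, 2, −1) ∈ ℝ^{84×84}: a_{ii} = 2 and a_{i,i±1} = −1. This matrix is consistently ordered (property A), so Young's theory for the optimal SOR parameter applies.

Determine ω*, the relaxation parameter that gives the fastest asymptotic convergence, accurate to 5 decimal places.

With n=84, ρ(Jacobi) = cos(π/85) = 0.99932.
1 − cos²(π/85) = sin²(π/85) ⇒ √(1−ρ_J²) = sin(π/85) = 0.036951.
ω* = 2/(1 + 0.036951) = 2/1.036951 = 1.92873.
ρ(B_{ω*}) = ω*−1 = 0.92873

ω* = 1.92873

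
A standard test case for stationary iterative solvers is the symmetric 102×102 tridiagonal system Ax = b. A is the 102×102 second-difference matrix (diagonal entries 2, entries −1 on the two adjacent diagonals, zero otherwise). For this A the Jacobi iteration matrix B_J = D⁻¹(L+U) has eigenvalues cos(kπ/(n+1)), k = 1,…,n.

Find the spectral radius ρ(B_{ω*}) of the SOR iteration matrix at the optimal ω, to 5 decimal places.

ρ_SOR = 0.94081

With n=102, ρ(Jacobi) = cos(π/103) = 0.99953.
√(1 − cos²(π/103)) = sin(π/103) ≈ 0.030496.
Then 2/(1+√(1−ρ_J²)) = 2/(1+0.030496); ω* = 2/1.030496 = 1.94081.
[ρ_SOR] ω* − 1 = 0.94081.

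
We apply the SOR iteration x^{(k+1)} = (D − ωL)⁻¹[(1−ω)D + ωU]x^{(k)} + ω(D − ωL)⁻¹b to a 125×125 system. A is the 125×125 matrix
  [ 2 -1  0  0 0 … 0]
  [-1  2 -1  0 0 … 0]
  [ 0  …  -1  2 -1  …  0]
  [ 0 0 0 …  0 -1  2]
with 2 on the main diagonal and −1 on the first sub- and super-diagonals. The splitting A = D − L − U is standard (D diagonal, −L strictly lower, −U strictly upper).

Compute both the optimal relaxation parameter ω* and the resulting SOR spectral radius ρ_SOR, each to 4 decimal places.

ω* = 1.9514, ρ_SOR = 0.9514

With n=125, ρ(Jacobi) = cos(π/126) = 0.9997.
1 − cos²(π/126) = sin²(π/126) ⇒ √(1−ρ_J²) = sin(π/126) = 0.02493.
ω* = 2 / (1 + 0.02493) = 2 / 1.02493 ≈ 1.9514.
ρ_SOR = ω* − 1 ≈ 0.9514.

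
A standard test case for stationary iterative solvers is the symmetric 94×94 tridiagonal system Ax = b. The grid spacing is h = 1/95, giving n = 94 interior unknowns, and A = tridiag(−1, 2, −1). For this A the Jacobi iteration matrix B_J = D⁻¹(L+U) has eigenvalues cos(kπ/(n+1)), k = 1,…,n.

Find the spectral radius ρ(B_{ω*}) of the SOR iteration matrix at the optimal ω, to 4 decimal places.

½·tridiag(1,0,1) at n=94: λ_k = cos(kπ/95); max |λ| at k=1 ⇒ ρ_J = cos(π/95) ≈ 0.9995.
√(1−ρ_J²) simplifies to sin(π/95) = 0.03306.
Then 2/(1+√(1−ρ_J²)) = 2/(1+0.03306); ω* = 2/1.03306 = 1.9360.
[ρ_SOR] ω* − 1 = 0.9360.

ρ_SOR = 0.9360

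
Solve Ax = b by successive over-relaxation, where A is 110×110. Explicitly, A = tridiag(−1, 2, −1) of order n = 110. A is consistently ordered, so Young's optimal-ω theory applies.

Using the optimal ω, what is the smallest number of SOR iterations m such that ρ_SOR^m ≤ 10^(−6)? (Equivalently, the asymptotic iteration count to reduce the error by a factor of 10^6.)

m = 245

With n=110, ρ(Jacobi) = cos(π/111) = 0.9995995.
√(1−ρ_J²) simplifies to sin(π/111) = 0.0282989.
So ω* = 2/1.0282989 = 1.9449598 (Young).
ρ_SOR = ω* − 1 ≈ 0.9449598.
(0.9449598)^m ≤ 10^{−6}  ⇒  m·ln(0.9449598) ≤ −6·ln10  ⇒  m ≥ 244.034  ⇒  m = 245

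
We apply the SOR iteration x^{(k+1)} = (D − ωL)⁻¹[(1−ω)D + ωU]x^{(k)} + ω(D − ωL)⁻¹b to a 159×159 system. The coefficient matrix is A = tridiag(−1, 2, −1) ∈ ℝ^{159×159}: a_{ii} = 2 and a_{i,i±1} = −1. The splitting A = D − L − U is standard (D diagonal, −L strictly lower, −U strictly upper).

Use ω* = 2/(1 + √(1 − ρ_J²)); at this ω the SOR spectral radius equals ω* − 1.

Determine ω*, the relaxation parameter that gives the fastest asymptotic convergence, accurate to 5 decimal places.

½·tridiag(1,0,1) at n=159: λ_k = cos(kπ/160); max |λ| at k=1 ⇒ ρ_J = cos(π/160) ≈ 0.99981.
√(1−ρ_J²) = |sin(π/160)| = 0.019634
[ω*] 2 ÷ (1 + 0.019634) = 2 ÷ 1.019634 = 1.96149.
[ρ_SOR] ω* − 1 = 0.96149.

ω* = 1.96149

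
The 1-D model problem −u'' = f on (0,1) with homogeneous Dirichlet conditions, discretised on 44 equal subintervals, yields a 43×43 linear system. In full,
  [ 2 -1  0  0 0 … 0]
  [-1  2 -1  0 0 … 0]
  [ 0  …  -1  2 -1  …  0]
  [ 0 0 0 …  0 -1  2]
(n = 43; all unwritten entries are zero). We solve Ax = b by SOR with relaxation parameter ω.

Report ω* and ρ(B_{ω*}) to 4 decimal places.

[ρ_J] n=43: ρ(B_J) = cos(π/(n+1)) = cos(π/44) = 0.9975.
√(1−ρ_J²) = |sin(π/44)| = 0.07134
ω* = 2/(1+0.07134) = 1.8668
Hence ρ(B_{ω*}) = 1.8668 − 1 = 0.8668.

ω* = 1.8668, ρ_SOR = 0.8668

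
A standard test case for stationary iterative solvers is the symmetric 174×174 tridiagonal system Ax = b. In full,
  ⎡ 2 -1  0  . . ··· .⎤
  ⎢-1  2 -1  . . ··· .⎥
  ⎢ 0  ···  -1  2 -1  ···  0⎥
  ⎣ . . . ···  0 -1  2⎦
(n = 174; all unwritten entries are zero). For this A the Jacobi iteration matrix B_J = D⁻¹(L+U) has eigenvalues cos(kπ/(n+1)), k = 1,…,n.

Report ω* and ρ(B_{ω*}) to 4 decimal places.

½·tridiag(1,0,1) at n=174: λ_k = cos(kπ/175); max |λ| at k=1 ⇒ ρ_J = cos(π/175) ≈ 0.9998.
√(1 − cos²(π/175)) = sin(π/175) ≈ 0.01795.
Young: ω* = 2/(1+√(1−ρ_J²)) = 2/(1+0.01795) = 2/1.01795 = 1.9647.
ρ_SOR = ω* − 1 ≈ 0.9647.

ω* = 1.9647, ρ_SOR = 0.9647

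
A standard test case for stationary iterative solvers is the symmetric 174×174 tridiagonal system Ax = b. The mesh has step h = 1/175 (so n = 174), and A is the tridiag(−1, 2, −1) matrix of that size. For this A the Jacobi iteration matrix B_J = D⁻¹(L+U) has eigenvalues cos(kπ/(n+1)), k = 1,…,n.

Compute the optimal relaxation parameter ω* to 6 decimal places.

½·tridiag(1,0,1) at n=174: λ_k = cos(kπ/175); max |λ| at k=1 ⇒ ρ_J = cos(π/175) ≈ 0.999839.
root = sin(π/175) = 0.0179510  (since 1−cos² = sin²).
Then 2/(1+√(1−ρ_J²)) = 2/(1+0.0179510); ω* = 2/1.0179510 = 1.964731.
ρ(B_{ω*}) = ω*−1 = 0.964731

ω* = 1.964731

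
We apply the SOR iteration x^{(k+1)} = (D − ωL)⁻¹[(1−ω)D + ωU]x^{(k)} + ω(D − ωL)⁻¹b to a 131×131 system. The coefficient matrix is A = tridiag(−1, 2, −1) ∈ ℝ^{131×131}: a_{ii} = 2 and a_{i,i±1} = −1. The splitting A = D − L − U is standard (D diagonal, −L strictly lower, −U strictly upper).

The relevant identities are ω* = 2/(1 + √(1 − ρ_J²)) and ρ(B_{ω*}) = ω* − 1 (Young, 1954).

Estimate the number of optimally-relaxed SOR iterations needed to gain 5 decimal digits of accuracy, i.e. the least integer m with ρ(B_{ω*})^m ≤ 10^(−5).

n=131: λ(B_J) = 1 − λ(A)/2 = cos(kπ/132); k=1 gives ρ_J = 0.9997168.
√(1−ρ_J²) simplifies to sin(π/132) = 0.0237977.
Young: ω* = 2/(1+√(1−ρ_J²)) = 2/(1+0.0237977) = 2/1.0237977 = 1.9535109.
At ω = 1.9535109 every |λ(B_ω)| = ω−1, so ρ_SOR = 0.9535109.
For 5 digits: m = 5·ln10 / (−ln 0.9535109) = 11.5129/0.0476044 = 241.845; round up → m = 242.

m = 242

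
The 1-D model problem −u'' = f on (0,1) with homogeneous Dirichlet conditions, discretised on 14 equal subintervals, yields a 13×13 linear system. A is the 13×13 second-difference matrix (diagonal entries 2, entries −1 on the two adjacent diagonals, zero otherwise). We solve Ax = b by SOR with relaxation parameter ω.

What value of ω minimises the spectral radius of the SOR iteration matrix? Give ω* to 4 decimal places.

ω* = 1.6360

[ρ_J] n=13: ρ(B_J) = cos(π/(n+1)) = cos(π/14) = 0.9749.
1 − cos²(π/14) = sin²(π/14) ⇒ √(1−ρ_J²) = sin(π/14) = 0.22252.
ω* = 2 / (1 + 0.22252) = 2 / 1.22252 ≈ 1.6360.
and ρ(B_{ω*}) = 1.6360 − 1 = 0.6360.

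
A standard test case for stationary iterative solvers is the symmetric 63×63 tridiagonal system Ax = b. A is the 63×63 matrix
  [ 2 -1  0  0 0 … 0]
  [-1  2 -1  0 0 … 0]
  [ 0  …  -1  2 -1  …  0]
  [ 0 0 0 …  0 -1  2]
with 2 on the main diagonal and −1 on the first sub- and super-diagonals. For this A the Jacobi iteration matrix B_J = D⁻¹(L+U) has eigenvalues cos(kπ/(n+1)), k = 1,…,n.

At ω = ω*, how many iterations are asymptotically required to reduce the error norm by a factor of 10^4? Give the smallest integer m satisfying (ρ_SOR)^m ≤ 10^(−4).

m = 94

[ρ_J] n=63: ρ(B_J) = cos(π/(n+1)) = cos(π/64) = 0.9987955.
1 − cos²(π/64) = sin²(π/64) ⇒ √(1−ρ_J²) = sin(π/64) = 0.0490677.
[ω*] 2 ÷ (1 + 0.0490677) = 2 ÷ 1.0490677 = 1.9064547.
ρ_SOR = ω* − 1 ≈ 0.9064547.
For 4 digits: m = 4·ln10 / (−ln 0.9064547) = 9.21034/0.0982142 = 93.778; round up → m = 94.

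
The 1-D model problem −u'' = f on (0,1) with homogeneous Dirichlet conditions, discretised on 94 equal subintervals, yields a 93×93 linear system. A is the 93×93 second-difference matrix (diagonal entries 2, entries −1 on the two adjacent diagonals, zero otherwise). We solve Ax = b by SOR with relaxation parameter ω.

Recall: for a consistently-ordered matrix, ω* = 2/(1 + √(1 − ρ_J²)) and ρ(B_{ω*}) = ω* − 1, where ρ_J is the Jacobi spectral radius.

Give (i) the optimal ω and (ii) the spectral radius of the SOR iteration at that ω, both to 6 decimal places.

spectrum of D⁻¹(L+U) = {cos(kπ/94) : 1≤k≤93}; ρ_J = cos(π/94) = 0.999442.
√(1 − cos²(π/94)) = sin(π/94) ≈ 0.0334150.
Young: ω* = 2/(1+√(1−ρ_J²)) = 2/(1+0.0334150) = 2/1.0334150 = 1.935331.
[ρ_SOR] ω* − 1 = 0.935331.

ω* = 1.935331, ρ_SOR = 0.935331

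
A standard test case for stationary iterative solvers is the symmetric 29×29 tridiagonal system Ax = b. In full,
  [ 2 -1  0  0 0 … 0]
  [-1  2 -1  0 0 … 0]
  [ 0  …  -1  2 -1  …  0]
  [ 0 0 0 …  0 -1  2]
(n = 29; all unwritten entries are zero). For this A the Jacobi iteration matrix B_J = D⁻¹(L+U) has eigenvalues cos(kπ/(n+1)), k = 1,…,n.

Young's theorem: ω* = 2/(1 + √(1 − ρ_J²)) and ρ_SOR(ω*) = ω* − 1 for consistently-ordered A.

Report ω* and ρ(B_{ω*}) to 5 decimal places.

[ρ_J] n=29: ρ(B_J) = cos(π/(n+1)) = cos(π/30) = 0.99452.
root = sin(π/30) = 0.104528  (since 1−cos² = sin²).
ω* = 2 / (1 + 0.104528) = 2 / 1.104528 ≈ 1.81073.
Hence ρ(B_{ω*}) = 1.81073 − 1 = 0.81073.

ω* = 1.81073, ρ_SOR = 0.81073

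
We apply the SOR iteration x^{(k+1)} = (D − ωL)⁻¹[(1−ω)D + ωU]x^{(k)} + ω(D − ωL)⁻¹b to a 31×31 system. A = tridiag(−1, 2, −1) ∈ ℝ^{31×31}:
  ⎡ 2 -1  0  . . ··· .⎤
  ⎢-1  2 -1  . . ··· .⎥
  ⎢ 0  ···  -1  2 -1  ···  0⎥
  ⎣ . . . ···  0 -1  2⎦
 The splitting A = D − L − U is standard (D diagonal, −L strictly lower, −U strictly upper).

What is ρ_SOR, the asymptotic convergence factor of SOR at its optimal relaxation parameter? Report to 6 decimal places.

ρ_SOR = 0.821465

B_J for the 31×31 system has eigenvalues cos(kπ/32); ρ_J = cos(π/32) = 0.995185.
root = sin(π/32) = 0.0980171  (since 1−cos² = sin²).
Young: ω* = 2/(1+√(1−ρ_J²)) = 2/(1+0.0980171) = 2/1.0980171 = 1.821465.
At ω = 1.821465 every |λ(B_ω)| = ω−1, so ρ_SOR = 0.821465.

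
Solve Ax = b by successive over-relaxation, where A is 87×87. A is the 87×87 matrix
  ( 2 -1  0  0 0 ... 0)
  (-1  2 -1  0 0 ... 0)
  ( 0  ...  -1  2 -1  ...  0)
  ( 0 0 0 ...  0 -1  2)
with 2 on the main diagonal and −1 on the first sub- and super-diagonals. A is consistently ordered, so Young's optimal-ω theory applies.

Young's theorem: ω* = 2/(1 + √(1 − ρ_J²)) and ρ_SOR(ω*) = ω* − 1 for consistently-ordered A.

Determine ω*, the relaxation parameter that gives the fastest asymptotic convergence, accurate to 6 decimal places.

ω* = 1.931075

ρ_J = max_k |cos(kπ/88)| = cos(π/88) = 0.999363
√(1 − cos²(π/88)) = sin(π/88) ≈ 0.0356923.
Young: ω* = 2/(1+√(1−ρ_J²)) = 2/(1+0.0356923) = 2/1.0356923 = 1.931075.
ρ_SOR = ω* − 1 ≈ 0.931075.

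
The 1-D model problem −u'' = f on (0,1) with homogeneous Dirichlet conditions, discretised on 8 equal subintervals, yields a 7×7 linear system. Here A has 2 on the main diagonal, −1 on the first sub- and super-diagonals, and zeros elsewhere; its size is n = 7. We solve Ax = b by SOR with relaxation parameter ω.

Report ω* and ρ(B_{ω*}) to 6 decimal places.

ω* = 1.446463, ρ_SOR = 0.446463

ρ_J = max_k |cos(kπ/8)| = cos(π/8) = 0.923880
√(1 − cos²(π/8)) = sin(π/8) ≈ 0.3826834.
Young: ω* = 2/(1+√(1−ρ_J²)) = 2/(1+0.3826834) = 2/1.3826834 = 1.446463.
ρ_SOR = ω* − 1 ≈ 0.446463.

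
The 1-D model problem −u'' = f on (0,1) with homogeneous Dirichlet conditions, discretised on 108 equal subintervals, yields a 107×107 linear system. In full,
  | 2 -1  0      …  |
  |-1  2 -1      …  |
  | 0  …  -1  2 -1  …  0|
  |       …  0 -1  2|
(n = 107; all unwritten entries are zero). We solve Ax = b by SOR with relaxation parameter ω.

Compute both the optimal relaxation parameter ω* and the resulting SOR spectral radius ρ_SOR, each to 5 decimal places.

ω* = 1.94347, ρ_SOR = 0.94347

½·tridiag(1,0,1) at n=107: λ_k = cos(kπ/108); max |λ| at k=1 ⇒ ρ_J = cos(π/108) ≈ 0.99958.
√(1−ρ_J²) = |sin(π/108)| = 0.029085
So ω* = 2/1.029085 = 1.94347 (Young).
ρ_SOR = ω* − 1 ≈ 0.94347.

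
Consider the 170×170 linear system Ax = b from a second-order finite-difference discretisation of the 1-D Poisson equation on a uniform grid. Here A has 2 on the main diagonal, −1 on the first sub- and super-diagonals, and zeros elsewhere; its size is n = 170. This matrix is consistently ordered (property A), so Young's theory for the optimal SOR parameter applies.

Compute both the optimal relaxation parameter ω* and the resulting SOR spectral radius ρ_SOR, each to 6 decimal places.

ω* = 1.963921, ρ_SOR = 0.963921

With n=170, ρ(Jacobi) = cos(π/171) = 0.999831.
√(1 − cos²(π/171)) = sin(π/171) ≈ 0.0183709.
ω* = 2/(1+0.0183709) = 1.963921
[ρ_SOR] ω* − 1 = 0.963921.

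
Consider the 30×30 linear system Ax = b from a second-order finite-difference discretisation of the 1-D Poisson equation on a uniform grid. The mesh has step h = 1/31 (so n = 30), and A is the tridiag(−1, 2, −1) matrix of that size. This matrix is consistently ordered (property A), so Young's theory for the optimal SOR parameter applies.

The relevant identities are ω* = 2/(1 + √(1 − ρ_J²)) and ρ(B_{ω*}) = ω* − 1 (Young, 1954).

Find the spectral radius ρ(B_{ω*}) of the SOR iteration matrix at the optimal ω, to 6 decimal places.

B_J for the 30×30 system has eigenvalues cos(kπ/31); ρ_J = cos(π/31) = 0.994869.
1 − cos²(π/31) = sin²(π/31) ⇒ √(1−ρ_J²) = sin(π/31) = 0.1011683.
ω* = 2/(1+0.1011683) = 1.816253
ρ_SOR = ω* − 1 ≈ 0.816253.

ρ_SOR = 0.816253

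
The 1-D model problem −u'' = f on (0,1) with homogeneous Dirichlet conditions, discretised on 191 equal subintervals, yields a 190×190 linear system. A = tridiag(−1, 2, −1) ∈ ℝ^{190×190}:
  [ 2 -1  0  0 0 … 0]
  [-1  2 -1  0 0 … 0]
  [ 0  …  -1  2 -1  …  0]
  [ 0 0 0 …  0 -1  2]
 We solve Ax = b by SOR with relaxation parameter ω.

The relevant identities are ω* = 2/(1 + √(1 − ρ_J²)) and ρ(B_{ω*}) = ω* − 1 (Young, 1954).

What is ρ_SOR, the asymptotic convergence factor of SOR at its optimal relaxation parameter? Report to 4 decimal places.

ρ_SOR = 0.9676

With n=190, ρ(Jacobi) = cos(π/191) = 0.9999.
√(1−ρ_J²) simplifies to sin(π/191) = 0.01645.
ω* = 2/(1 + 0.01645) = 2/1.01645 = 1.9676.
ρ_SOR = ω* − 1 ≈ 0.9676.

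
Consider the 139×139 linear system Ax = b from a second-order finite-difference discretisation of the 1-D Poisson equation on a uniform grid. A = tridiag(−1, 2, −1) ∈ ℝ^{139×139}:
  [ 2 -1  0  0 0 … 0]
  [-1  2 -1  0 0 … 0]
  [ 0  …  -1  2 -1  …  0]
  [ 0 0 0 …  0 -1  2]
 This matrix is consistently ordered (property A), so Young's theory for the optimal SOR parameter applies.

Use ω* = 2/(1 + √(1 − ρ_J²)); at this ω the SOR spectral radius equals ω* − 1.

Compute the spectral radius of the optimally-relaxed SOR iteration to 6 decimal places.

ρ_SOR = 0.956109

With n=139, ρ(Jacobi) = cos(π/140) = 0.999748.
1 − cos²(π/140) = sin²(π/140) ⇒ √(1−ρ_J²) = sin(π/140) = 0.0224381.
Young: ω* = 2/(1+√(1−ρ_J²)) = 2/(1+0.0224381) = 2/1.0224381 = 1.956109.
ρ_SOR = ω* − 1 = 1.956109 − 1 = 0.956109.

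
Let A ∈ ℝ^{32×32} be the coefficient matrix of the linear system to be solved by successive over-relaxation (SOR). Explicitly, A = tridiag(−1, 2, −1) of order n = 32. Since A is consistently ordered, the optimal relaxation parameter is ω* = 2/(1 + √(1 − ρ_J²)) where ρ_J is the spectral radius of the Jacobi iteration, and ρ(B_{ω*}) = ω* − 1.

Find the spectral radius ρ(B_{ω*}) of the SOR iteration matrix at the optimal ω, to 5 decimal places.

ρ_SOR = 0.82639

B_J for the 32×32 system has eigenvalues cos(kπ/33); ρ_J = cos(π/33) = 0.99547.
√(1−ρ_J²) simplifies to sin(π/33) = 0.095056.
[ω*] 2 ÷ (1 + 0.095056) = 2 ÷ 1.095056 = 1.82639.
At ω = 1.82639 every |λ(B_ω)| = ω−1, so ρ_SOR = 0.82639.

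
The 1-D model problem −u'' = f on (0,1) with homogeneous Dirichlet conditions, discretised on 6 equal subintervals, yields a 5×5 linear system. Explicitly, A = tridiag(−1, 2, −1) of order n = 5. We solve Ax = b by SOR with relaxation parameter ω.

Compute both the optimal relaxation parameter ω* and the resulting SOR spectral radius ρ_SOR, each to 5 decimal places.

ω* = 1.33333, ρ_SOR = 0.33333

ρ_J = max_k |cos(kπ/6)| = cos(π/6) = 0.86603
√(1−ρ_J²) simplifies to sin(π/6) = 0.500000.
ω* = 2/(1+0.500000) = 1.33333
and ρ(B_{ω*}) = 1.33333 − 1 = 0.33333.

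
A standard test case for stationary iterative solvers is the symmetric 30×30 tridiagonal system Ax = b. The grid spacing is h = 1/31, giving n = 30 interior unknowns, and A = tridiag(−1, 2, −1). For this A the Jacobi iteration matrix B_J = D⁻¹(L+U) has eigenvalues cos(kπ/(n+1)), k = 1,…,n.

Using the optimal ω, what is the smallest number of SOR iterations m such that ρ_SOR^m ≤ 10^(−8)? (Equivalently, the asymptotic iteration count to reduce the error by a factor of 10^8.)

spectrum of D⁻¹(L+U) = {cos(kπ/31) : 1≤k≤30}; ρ_J = cos(π/31) = 0.9948693.
root = sin(π/31) = 0.1011683  (since 1−cos² = sin²).
Then 2/(1+√(1−ρ_J²)) = 2/(1+0.1011683); ω* = 2/1.1011683 = 1.8162528.
and ρ(B_{ω*}) = 1.8162528 − 1 = 0.8162528.
8·ln10 = 18.4207; −ln(0.8162528) = 0.203031; m = ⌈18.4207/0.203031⌉ = ⌈90.729⌉ = 91.

m = 91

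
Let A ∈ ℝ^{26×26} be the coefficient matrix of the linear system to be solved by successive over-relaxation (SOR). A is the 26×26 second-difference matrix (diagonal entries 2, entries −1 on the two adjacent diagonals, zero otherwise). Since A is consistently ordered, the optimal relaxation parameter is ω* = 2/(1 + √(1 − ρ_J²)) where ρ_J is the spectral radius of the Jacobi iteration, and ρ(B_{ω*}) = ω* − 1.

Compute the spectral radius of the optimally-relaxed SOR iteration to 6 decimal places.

ρ_SOR = 0.791966

½·tridiag(1,0,1) at n=26: λ_k = cos(kπ/27); max |λ| at k=1 ⇒ ρ_J = cos(π/27) ≈ 0.993238.
√(1 − cos²(π/27)) = sin(π/27) ≈ 0.1160929.
ω* = 2/(1+0.1160929) = 1.791966
and ρ(B_{ω*}) = 1.791966 − 1 = 0.791966.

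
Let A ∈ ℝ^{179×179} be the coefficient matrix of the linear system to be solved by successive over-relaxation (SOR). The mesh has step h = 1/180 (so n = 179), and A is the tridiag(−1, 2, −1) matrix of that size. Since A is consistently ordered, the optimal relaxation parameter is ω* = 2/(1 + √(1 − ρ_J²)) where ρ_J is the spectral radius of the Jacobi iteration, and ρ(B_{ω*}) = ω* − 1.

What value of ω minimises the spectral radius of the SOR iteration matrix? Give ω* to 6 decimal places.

ω* = 1.965694

n=179: λ(B_J) = 1 − λ(A)/2 = cos(kπ/180); k=1 gives ρ_J = 0.999848.
√(1 − cos²(π/180)) = sin(π/180) ≈ 0.0174524.
Then 2/(1+√(1−ρ_J²)) = 2/(1+0.0174524); ω* = 2/1.0174524 = 1.965694.
[ρ_SOR] ω* − 1 = 0.965694.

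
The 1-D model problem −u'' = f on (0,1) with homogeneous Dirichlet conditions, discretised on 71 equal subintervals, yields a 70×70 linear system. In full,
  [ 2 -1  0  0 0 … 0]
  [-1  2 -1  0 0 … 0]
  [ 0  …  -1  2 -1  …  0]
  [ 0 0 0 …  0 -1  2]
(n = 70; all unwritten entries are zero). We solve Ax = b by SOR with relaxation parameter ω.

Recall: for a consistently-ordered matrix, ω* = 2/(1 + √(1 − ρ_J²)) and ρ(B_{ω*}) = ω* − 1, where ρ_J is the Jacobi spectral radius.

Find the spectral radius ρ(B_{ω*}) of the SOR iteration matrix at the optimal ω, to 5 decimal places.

ρ_SOR = 0.91528

[ρ_J] n=70: ρ(B_J) = cos(π/(n+1)) = cos(π/71) = 0.99902.
root = sin(π/71) = 0.044233  (since 1−cos² = sin²).
ω* = 2 / (1 + 0.044233) = 2 / 1.044233 ≈ 1.91528.
ρ_SOR = ω* − 1 ≈ 0.91528.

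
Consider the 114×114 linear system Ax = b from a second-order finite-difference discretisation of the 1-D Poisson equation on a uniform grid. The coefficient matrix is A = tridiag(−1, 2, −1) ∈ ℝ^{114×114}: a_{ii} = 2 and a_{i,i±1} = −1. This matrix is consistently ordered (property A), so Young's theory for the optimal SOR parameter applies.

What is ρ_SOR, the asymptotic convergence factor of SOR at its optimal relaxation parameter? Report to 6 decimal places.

n=114: λ(B_J) = 1 − λ(A)/2 = cos(kπ/115); k=1 gives ρ_J = 0.999627.
1 − cos²(π/115) = sin²(π/115) ⇒ √(1−ρ_J²) = sin(π/115) = 0.0273148.
Then 2/(1+√(1−ρ_J²)) = 2/(1+0.0273148); ω* = 2/1.0273148 = 1.946823.
ρ(B_{ω*}) = ω*−1 = 0.946823

ρ_SOR = 0.946823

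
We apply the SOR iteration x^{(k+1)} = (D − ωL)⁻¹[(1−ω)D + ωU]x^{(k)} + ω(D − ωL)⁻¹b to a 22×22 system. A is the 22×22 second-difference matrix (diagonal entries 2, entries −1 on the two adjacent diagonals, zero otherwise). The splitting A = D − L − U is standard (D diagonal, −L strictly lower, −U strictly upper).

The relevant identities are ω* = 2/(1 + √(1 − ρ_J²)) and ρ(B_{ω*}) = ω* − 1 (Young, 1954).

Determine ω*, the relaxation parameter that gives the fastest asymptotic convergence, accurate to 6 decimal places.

With n=22, ρ(Jacobi) = cos(π/23) = 0.990686.
root = sin(π/23) = 0.1361666  (since 1−cos² = sin²).
ω* = 2/(1 + 0.1361666) = 2/1.1361666 = 1.760305.
Hence ρ(B_{ω*}) = 1.760305 − 1 = 0.760305.

ω* = 1.760305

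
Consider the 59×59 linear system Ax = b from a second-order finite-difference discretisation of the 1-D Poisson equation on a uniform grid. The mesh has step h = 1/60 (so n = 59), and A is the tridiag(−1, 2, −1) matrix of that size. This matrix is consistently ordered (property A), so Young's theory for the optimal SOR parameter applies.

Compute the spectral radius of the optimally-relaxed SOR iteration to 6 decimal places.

[ρ_J] n=59: ρ(B_J) = cos(π/(n+1)) = cos(π/60) = 0.998630.
√(1 − cos²(π/60)) = sin(π/60) ≈ 0.0523360.
Then 2/(1+√(1−ρ_J²)) = 2/(1+0.0523360); ω* = 2/1.0523360 = 1.900534.
At ω = 1.900534 every |λ(B_ω)| = ω−1, so ρ_SOR = 0.900534.

ρ_SOR = 0.900534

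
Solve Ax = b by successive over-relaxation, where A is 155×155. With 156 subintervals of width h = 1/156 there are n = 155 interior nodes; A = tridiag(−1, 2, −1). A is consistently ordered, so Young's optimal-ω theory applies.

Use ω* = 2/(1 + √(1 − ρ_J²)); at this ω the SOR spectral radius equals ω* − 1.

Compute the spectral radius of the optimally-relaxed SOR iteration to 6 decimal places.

ρ_SOR = 0.960521

½·tridiag(1,0,1) at n=155: λ_k = cos(kπ/156); max |λ| at k=1 ⇒ ρ_J = cos(π/156) ≈ 0.999797.
root = sin(π/156) = 0.0201371  (since 1−cos² = sin²).
ω* = 2/(1+0.0201371) = 1.960521
At ω = 1.960521 every |λ(B_ω)| = ω−1, so ρ_SOR = 0.960521.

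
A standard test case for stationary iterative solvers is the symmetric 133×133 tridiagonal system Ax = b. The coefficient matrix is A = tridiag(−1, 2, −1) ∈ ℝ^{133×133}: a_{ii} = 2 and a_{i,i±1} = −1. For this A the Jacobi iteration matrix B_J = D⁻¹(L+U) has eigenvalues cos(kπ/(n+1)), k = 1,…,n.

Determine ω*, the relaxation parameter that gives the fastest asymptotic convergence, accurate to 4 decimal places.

ω* = 1.9542

[ρ_J] n=133: ρ(B_J) = cos(π/(n+1)) = cos(π/134) = 0.9997.
√(1−ρ_J²) = |sin(π/134)| = 0.02344
So ω* = 2/1.02344 = 1.9542 (Young).
Hence ρ(B_{ω*}) = 1.9542 − 1 = 0.9542.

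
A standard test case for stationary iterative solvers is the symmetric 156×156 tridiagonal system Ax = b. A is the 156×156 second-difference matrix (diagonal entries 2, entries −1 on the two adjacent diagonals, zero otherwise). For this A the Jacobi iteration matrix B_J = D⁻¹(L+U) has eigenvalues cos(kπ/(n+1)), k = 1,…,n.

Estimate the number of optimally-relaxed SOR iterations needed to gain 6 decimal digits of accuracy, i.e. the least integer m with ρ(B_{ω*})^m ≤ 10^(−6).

m = 346

n=156: λ(B_J) = 1 − λ(A)/2 = cos(kπ/157); k=1 gives ρ_J = 0.9997998.
√(1−ρ_J²) = |sin(π/157)| = 0.0200088
ω* = 2/(1+0.0200088) = 1.9607674
ρ_SOR = ω* − 1 = 1.9607674 − 1 = 0.9607674.
6·ln10 = 13.8155; −ln(0.9607674) = 0.0400229; m = ⌈13.8155/0.0400229⌉ = ⌈345.190⌉ = 346.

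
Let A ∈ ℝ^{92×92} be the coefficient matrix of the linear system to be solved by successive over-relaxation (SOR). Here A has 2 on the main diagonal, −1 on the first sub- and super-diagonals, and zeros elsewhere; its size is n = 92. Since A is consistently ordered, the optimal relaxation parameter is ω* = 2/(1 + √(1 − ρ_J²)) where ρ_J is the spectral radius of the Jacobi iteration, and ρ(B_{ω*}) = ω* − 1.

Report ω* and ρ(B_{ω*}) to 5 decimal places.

ω* = 1.93466, ρ_SOR = 0.93466

[ρ_J] n=92: ρ(B_J) = cos(π/(n+1)) = cos(π/93) = 0.99943.
√(1−ρ_J²) simplifies to sin(π/93) = 0.033774.
Young: ω* = 2/(1+√(1−ρ_J²)) = 2/(1+0.033774) = 2/1.033774 = 1.93466.
At ω = 1.93466 every |λ(B_ω)| = ω−1, so ρ_SOR = 0.93466.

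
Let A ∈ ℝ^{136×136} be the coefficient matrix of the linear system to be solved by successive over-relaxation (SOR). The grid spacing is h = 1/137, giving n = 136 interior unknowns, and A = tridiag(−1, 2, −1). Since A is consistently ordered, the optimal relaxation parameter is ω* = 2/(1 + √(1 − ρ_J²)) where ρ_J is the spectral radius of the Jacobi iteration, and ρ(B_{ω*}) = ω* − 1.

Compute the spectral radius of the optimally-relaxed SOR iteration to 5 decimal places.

n=136: λ(B_J) = 1 − λ(A)/2 = cos(kπ/137); k=1 gives ρ_J = 0.99974.
√(1−ρ_J²) = |sin(π/137)| = 0.022929
[ω*] 2 ÷ (1 + 0.022929) = 2 ÷ 1.022929 = 1.95517.
At ω = 1.95517 every |λ(B_ω)| = ω−1, so ρ_SOR = 0.95517.

ρ_SOR = 0.95517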